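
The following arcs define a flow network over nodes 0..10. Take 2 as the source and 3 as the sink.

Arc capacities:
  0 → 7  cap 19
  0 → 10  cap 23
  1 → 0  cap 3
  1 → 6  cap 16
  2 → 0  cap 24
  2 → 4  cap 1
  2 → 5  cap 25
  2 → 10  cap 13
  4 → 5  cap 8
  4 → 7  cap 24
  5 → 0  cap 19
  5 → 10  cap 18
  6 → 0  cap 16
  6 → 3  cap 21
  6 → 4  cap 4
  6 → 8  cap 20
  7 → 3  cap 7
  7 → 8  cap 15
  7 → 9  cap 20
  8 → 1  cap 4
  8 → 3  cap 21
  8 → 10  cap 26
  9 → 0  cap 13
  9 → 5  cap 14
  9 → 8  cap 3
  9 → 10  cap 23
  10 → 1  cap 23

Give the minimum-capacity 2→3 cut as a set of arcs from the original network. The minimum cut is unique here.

Min-cut arcs: {(0,7), (1,6), (2,4)} (total capacity 36)

augment #1: 2→0→7→3 push 7
augment #2: 2→0→7→8→3 push 12
augment #3: 2→4→7→8→3 push 1
augment #4: 2→10→1→6→3 push 13
augment #5: 2→0→10→1→6→3 push 3
max flow = 36; residual-reachable set from 2 gives S-side
cut edges (S→T): {(0,7), (1,6), (2,4)} total cap 36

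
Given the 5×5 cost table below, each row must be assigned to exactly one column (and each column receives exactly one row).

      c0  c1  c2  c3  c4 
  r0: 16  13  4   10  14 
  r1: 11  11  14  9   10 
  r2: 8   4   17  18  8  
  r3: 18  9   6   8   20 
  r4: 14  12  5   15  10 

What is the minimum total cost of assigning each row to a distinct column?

optimal assignment: row0→col2 (cost 4), row1→col0 (cost 11), row2→col1 (cost 4), row3→col3 (cost 8), row4→col4 (cost 10)
total = 4 + 11 + 4 + 8 + 10 = 37

Minimum assignment cost: 37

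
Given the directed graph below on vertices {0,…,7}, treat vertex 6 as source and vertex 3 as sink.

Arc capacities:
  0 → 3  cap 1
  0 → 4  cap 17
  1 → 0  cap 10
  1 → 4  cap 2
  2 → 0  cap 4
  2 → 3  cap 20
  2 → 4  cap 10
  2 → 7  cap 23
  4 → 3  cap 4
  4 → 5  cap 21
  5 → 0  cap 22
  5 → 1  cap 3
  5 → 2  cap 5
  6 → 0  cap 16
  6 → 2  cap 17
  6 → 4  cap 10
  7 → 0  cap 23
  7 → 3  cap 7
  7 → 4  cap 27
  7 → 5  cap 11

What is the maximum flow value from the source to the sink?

Maximum flow value: 27

augment #1: 6→0→3 bottleneck 1, total now 1
augment #2: 6→2→3 bottleneck 17, total now 18
augment #3: 6→4→3 bottleneck 4, total now 22
augment #4: 6→4→5→2→3 bottleneck 3, total now 25
augment #5: 6→4→5→2→7→3 bottleneck 2, total now 27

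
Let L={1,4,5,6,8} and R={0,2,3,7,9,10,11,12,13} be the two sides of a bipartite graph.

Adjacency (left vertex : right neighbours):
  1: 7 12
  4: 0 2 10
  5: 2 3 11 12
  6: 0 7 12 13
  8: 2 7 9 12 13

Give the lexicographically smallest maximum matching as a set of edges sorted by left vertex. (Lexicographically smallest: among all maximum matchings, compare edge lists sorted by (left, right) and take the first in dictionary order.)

Lex-smallest maximum matching: {(1,7), (4,0), (5,2), (6,12), (8,9)}

|M| = 5 (so the lex-smallest maximum matching has 5 edges)
process left vertices in ascending order; for each, take the smallest-labelled available neighbour that still permits 5 edges overall, or leave it unmatched if none does
lex-smallest matching: {1-7, 4-0, 5-2, 6-12, 8-9}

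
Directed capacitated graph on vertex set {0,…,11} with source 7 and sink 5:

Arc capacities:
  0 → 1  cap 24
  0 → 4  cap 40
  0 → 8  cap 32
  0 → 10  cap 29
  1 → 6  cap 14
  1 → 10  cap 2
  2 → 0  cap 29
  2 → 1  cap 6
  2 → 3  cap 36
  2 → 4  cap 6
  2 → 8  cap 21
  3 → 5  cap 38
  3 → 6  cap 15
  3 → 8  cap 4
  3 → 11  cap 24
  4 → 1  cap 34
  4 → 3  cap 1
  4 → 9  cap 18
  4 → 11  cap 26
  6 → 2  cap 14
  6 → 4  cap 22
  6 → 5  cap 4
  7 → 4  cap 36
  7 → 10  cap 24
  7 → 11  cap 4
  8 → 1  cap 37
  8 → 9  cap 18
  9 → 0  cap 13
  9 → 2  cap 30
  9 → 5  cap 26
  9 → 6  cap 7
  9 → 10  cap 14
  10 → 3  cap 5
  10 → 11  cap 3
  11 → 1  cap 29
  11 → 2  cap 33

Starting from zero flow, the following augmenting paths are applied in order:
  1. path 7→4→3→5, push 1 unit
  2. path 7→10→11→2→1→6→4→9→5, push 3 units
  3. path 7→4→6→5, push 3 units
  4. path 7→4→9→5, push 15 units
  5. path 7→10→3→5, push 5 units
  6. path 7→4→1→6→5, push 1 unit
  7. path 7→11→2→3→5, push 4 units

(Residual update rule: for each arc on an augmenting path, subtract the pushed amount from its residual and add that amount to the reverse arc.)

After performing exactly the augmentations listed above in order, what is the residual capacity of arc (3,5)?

Residual capacity of (3,5): 28

after path 1 (7→4→3→5, push 1): res(3,5)=37
after path 2 (7→10→11→2→1→6→4→9→5, push 3): res(3,5)=37
after path 3 (7→4→6→5, push 3): res(3,5)=37
after path 4 (7→4→9→5, push 15): res(3,5)=37
after path 5 (7→10→3→5, push 5): res(3,5)=32
after path 6 (7→4→1→6→5, push 1): res(3,5)=32
after path 7 (7→11→2→3→5, push 4): res(3,5)=28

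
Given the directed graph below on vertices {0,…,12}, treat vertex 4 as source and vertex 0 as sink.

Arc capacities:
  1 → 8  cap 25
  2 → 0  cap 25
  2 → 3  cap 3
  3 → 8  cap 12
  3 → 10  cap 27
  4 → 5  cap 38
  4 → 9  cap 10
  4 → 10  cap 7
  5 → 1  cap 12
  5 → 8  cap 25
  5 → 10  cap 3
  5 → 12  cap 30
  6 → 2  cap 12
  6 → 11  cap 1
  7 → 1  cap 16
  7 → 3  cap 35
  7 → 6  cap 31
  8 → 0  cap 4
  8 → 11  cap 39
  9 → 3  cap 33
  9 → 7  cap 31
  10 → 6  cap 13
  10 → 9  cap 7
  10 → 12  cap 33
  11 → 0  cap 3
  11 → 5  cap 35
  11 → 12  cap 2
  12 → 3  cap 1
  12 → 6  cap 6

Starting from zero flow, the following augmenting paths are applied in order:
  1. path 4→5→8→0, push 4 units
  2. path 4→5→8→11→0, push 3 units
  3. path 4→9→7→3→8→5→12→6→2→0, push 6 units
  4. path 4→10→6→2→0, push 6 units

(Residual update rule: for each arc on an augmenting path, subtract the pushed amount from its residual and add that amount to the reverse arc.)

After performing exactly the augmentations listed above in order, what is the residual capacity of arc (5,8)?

Residual capacity of (5,8): 24

after path 1 (4→5→8→0, push 4): res(5,8)=21
after path 2 (4→5→8→11→0, push 3): res(5,8)=18
after path 3 (4→9→7→3→8→5→12→6→2→0, push 6): res(5,8)=24
after path 4 (4→10→6→2→0, push 6): res(5,8)=24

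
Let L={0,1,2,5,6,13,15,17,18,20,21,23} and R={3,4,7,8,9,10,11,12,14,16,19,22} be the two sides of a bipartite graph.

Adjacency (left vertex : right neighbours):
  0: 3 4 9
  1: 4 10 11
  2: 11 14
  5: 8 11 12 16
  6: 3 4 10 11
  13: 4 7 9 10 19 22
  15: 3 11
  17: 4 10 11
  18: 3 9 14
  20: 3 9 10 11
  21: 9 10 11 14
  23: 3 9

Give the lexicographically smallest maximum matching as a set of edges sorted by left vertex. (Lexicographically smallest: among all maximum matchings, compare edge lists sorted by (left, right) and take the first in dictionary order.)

Lex-smallest maximum matching: {(0,3), (1,4), (2,11), (5,8), (6,10), (13,7), (18,9), (21,14)}

|M| = 8 (so the lex-smallest maximum matching has 8 edges)
process left vertices in ascending order; for each, take the smallest-labelled available neighbour that still permits 8 edges overall, or leave it unmatched if none does
lex-smallest matching: {0-3, 1-4, 2-11, 5-8, 6-10, 13-7, 18-9, 21-14}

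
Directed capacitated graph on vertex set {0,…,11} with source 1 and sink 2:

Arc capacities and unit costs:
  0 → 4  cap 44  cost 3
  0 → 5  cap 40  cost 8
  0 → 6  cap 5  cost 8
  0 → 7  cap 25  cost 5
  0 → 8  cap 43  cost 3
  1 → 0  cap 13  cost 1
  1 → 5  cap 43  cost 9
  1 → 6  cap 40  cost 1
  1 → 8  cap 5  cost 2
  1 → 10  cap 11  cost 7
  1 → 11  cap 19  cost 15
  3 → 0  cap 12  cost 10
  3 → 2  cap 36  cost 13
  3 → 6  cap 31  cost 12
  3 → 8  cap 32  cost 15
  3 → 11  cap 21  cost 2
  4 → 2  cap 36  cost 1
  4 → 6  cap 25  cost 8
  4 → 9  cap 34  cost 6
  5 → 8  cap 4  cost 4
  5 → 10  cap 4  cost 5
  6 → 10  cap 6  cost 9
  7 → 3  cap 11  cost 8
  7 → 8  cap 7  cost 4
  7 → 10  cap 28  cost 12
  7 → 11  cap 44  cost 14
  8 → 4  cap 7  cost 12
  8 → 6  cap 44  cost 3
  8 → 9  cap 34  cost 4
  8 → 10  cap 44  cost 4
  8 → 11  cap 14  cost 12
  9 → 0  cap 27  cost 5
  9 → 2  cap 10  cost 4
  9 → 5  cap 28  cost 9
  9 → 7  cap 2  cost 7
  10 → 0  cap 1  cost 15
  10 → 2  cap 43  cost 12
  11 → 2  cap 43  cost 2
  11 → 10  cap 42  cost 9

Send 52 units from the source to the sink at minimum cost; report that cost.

shortest-cost path #1: 1→0→4→2 push 13 @ unit cost 5 (adds 65)
shortest-cost path #2: 1→8→9→2 push 5 @ unit cost 10 (adds 50)
shortest-cost path #3: 1→11→2 push 19 @ unit cost 17 (adds 323)
shortest-cost path #4: 1→10→2 push 11 @ unit cost 19 (adds 209)
shortest-cost path #5: 1→5→8→9→2 push 4 @ unit cost 21 (adds 84)
total cost = 731

Minimum cost for 52 units: 731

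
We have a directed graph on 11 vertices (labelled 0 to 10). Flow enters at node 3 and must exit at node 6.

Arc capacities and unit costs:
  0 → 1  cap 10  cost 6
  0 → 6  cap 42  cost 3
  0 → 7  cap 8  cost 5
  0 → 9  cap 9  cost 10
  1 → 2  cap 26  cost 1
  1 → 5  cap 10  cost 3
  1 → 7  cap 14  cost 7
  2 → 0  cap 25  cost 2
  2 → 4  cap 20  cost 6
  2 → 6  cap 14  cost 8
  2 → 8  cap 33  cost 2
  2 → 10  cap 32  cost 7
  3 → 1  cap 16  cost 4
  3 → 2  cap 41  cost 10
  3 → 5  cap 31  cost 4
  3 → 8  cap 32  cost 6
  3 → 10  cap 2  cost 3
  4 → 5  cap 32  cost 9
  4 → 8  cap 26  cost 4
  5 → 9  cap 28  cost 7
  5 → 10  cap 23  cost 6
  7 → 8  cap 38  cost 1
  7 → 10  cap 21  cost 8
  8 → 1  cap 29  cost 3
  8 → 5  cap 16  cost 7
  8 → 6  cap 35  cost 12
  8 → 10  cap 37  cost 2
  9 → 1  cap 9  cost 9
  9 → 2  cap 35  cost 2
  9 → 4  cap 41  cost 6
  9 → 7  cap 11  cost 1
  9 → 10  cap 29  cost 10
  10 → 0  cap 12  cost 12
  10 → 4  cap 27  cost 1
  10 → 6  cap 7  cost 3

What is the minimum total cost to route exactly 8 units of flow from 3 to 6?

shortest-cost path #1: 3→10→6 push 2 @ unit cost 6 (adds 12)
shortest-cost path #2: 3→1→2→0→6 push 6 @ unit cost 10 (adds 60)
total cost = 72

Minimum cost for 8 units: 72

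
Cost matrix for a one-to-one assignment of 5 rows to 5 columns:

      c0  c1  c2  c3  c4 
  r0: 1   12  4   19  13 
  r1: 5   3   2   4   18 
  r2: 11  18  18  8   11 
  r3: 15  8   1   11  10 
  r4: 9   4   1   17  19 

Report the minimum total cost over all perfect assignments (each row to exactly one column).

optimal assignment: row0→col0 (cost 1), row1→col3 (cost 4), row2→col4 (cost 11), row3→col2 (cost 1), row4→col1 (cost 4)
total = 1 + 4 + 11 + 1 + 4 = 21

Minimum assignment cost: 21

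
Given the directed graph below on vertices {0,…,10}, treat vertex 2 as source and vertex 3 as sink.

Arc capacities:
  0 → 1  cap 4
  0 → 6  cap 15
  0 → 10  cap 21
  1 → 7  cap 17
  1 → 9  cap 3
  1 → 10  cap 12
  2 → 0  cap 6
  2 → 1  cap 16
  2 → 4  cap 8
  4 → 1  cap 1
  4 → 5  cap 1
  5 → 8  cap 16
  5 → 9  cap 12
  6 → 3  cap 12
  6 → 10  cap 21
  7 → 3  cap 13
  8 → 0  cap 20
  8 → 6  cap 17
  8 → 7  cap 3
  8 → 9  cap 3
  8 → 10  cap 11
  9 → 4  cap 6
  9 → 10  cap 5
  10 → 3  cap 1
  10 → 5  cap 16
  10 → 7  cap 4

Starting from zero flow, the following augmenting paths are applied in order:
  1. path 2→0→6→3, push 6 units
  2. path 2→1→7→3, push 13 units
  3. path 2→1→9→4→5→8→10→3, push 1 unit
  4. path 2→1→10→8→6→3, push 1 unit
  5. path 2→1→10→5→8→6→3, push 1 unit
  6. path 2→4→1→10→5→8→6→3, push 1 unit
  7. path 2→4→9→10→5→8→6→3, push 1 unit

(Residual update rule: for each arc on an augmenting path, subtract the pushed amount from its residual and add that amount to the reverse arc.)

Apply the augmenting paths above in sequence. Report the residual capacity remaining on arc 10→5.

Residual capacity of (10,5): 13

after path 1 (2→0→6→3, push 6): res(10,5)=16
after path 2 (2→1→7→3, push 13): res(10,5)=16
after path 3 (2→1→9→4→5→8→10→3, push 1): res(10,5)=16
after path 4 (2→1→10→8→6→3, push 1): res(10,5)=16
after path 5 (2→1→10→5→8→6→3, push 1): res(10,5)=15
after path 6 (2→4→1→10→5→8→6→3, push 1): res(10,5)=14
after path 7 (2→4→9→10→5→8→6→3, push 1): res(10,5)=13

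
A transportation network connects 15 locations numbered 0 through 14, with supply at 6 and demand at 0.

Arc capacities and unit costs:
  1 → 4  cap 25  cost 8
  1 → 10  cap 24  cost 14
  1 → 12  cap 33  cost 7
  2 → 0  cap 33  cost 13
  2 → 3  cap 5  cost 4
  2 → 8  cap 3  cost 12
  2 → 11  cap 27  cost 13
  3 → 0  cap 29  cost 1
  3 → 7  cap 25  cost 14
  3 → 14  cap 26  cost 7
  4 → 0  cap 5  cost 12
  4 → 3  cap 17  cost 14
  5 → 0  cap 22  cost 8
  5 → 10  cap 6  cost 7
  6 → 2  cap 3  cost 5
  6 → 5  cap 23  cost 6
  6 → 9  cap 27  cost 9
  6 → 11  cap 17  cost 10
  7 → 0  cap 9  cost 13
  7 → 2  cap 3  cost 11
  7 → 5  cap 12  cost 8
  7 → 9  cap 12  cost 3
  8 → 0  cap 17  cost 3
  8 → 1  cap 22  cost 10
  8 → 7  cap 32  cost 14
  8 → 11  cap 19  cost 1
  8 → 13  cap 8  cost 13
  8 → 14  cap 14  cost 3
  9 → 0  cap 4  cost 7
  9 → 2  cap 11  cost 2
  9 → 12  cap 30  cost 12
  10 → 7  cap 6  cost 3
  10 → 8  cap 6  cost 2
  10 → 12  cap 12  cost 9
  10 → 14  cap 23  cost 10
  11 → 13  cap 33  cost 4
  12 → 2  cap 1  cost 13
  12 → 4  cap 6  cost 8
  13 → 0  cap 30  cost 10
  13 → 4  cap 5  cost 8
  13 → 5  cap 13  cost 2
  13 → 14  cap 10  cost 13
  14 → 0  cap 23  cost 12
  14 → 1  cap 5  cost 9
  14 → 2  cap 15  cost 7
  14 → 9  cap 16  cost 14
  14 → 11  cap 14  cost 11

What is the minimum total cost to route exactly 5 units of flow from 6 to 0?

shortest-cost path #1: 6→2→3→0 push 3 @ unit cost 10 (adds 30)
shortest-cost path #2: 6→5→0 push 2 @ unit cost 14 (adds 28)
total cost = 58

Minimum cost for 5 units: 58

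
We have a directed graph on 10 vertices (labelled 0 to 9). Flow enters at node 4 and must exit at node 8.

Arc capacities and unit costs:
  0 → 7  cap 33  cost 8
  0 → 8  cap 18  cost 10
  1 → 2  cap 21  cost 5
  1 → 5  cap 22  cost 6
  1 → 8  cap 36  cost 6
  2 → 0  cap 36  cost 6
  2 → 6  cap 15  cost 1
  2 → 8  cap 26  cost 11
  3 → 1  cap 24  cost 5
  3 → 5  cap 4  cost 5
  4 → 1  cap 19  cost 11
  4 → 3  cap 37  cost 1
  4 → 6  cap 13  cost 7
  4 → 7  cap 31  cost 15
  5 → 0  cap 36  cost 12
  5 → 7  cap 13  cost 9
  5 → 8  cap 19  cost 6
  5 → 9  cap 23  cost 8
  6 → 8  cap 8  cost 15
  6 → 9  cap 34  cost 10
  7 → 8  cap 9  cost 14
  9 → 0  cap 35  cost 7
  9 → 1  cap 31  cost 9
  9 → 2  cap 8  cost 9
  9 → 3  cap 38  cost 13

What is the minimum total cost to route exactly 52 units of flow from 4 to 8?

shortest-cost path #1: 4→3→5→8 push 4 @ unit cost 12 (adds 48)
shortest-cost path #2: 4→3→1→8 push 24 @ unit cost 12 (adds 288)
shortest-cost path #3: 4→1→8 push 12 @ unit cost 17 (adds 204)
shortest-cost path #4: 4→6→8 push 8 @ unit cost 22 (adds 176)
shortest-cost path #5: 4→1→5→8 push 4 @ unit cost 23 (adds 92)
total cost = 808

Minimum cost for 52 units: 808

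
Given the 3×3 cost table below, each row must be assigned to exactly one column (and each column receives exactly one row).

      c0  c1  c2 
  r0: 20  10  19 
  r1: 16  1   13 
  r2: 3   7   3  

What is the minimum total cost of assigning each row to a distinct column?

Minimum assignment cost: 23

optimal assignment: row0→col2 (cost 19), row1→col1 (cost 1), row2→col0 (cost 3)
total = 19 + 1 + 3 = 23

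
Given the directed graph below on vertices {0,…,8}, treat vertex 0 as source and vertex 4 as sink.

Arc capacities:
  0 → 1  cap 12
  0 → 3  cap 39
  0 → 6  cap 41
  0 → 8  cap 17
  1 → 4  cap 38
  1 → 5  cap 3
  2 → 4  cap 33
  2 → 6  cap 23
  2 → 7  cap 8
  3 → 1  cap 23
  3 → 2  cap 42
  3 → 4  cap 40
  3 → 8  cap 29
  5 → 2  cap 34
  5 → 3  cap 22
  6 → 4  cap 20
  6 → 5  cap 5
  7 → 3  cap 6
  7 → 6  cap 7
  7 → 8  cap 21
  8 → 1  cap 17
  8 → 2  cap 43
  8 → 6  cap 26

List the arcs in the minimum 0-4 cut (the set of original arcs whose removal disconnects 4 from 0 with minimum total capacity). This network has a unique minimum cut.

Min-cut arcs: {(0,1), (0,3), (0,8), (6,4), (6,5)} (total capacity 93)

augment #1: 0→1→4 push 12
augment #2: 0→3→4 push 39
augment #3: 0→6→4 push 20
augment #4: 0→8→1→4 push 17
augment #5: 0→6→5→2→4 push 5
max flow = 93; residual-reachable set from 0 gives S-side
cut edges (S→T): {(0,1), (0,3), (0,8), (6,4), (6,5)} total cap 93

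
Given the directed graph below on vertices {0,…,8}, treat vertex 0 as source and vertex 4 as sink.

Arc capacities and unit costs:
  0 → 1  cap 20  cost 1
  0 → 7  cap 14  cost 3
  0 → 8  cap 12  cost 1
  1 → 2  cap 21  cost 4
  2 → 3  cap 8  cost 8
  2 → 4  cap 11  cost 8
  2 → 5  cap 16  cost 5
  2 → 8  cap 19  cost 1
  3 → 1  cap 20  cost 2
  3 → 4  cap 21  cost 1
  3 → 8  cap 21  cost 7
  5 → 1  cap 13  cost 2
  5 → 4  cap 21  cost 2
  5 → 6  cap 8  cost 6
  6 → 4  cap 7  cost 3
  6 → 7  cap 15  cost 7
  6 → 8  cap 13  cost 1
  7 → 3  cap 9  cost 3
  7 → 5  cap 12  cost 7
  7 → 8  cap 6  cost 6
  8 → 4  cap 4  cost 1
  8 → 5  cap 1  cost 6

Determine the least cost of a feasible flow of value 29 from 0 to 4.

Minimum cost for 29 units: 260

shortest-cost path #1: 0→8→4 push 4 @ unit cost 2 (adds 8)
shortest-cost path #2: 0→7→3→4 push 9 @ unit cost 7 (adds 63)
shortest-cost path #3: 0→8→5→4 push 1 @ unit cost 9 (adds 9)
shortest-cost path #4: 0→1→2→5→4 push 15 @ unit cost 12 (adds 180)
total cost = 260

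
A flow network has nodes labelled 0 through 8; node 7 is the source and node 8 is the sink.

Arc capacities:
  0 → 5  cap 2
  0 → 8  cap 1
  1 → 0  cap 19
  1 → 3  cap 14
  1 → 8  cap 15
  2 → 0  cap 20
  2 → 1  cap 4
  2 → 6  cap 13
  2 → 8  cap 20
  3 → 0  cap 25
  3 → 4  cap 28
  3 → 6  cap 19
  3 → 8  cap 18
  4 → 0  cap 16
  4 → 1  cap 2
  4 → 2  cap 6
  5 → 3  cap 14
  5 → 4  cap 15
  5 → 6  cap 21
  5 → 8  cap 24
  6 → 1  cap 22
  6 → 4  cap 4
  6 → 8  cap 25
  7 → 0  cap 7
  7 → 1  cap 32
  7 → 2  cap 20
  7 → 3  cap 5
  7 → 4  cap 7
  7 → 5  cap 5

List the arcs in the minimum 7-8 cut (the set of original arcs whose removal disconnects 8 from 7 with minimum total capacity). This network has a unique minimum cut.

augment #1: 7→0→8 push 1
augment #2: 7→1→8 push 15
augment #3: 7→2→8 push 20
augment #4: 7→3→8 push 5
augment #5: 7→5→8 push 5
augment #6: 7→0→5→8 push 2
augment #7: 7→1→3→8 push 13
augment #8: 7→1→3→6→8 push 1
augment #9: 7→4→2→6→8 push 6
max flow = 68; residual-reachable set from 7 gives S-side
cut edges (S→T): {(0,5), (0,8), (1,3), (1,8), (4,2), (7,2), (7,3), (7,5)} total cap 68

Min-cut arcs: {(0,5), (0,8), (1,3), (1,8), (4,2), (7,2), (7,3), (7,5)} (total capacity 68)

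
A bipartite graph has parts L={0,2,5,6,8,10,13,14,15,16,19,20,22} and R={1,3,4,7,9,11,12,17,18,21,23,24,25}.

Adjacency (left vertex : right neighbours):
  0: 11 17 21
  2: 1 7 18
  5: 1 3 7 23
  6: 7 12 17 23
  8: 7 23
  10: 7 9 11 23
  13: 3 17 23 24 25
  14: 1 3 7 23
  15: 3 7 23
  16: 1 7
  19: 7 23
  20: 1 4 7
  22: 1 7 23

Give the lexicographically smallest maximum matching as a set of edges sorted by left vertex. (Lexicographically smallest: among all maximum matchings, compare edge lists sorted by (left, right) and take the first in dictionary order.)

|M| = 10 (so the lex-smallest maximum matching has 10 edges)
process left vertices in ascending order; for each, take the smallest-labelled available neighbour that still permits 10 edges overall, or leave it unmatched if none does
lex-smallest matching: {0-11, 2-18, 5-1, 6-12, 8-7, 10-9, 13-17, 14-3, 15-23, 20-4}

Lex-smallest maximum matching: {(0,11), (2,18), (5,1), (6,12), (8,7), (10,9), (13,17), (14,3), (15,23), (20,4)}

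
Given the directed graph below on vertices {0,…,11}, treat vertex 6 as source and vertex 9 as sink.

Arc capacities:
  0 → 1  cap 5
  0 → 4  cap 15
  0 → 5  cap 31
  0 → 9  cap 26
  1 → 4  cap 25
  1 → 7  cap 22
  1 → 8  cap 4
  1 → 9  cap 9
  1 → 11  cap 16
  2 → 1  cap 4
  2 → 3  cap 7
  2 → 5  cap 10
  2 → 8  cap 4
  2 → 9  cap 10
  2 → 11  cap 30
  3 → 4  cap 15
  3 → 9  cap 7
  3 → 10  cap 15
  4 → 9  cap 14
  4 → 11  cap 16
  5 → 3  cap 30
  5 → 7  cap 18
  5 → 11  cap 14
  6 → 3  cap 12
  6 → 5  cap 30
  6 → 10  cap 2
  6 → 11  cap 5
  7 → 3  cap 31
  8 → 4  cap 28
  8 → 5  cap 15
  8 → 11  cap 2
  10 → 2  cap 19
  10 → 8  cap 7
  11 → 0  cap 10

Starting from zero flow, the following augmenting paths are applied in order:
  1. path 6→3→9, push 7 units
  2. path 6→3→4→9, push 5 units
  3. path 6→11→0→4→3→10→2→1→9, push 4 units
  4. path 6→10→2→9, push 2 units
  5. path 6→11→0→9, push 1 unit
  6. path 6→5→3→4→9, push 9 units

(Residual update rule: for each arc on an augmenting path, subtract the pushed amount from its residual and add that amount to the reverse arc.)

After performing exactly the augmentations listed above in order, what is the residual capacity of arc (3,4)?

Residual capacity of (3,4): 5

after path 1 (6→3→9, push 7): res(3,4)=15
after path 2 (6→3→4→9, push 5): res(3,4)=10
after path 3 (6→11→0→4→3→10→2→1→9, push 4): res(3,4)=14
after path 4 (6→10→2→9, push 2): res(3,4)=14
after path 5 (6→11→0→9, push 1): res(3,4)=14
after path 6 (6→5→3→4→9, push 9): res(3,4)=5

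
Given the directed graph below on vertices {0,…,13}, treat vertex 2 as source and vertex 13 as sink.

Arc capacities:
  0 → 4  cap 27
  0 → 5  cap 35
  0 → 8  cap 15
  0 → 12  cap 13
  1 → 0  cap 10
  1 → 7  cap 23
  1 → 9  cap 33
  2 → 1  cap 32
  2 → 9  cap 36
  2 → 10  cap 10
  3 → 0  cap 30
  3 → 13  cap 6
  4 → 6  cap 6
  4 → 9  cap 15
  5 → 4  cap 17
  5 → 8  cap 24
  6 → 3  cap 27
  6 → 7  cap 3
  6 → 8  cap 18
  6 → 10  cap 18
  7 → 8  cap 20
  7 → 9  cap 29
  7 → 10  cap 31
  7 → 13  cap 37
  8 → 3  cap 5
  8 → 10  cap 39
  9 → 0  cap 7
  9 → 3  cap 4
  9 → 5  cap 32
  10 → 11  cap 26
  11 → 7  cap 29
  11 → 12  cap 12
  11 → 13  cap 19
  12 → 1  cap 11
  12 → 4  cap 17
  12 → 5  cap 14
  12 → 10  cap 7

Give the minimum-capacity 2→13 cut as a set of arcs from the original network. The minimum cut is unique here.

Min-cut arcs: {(1,7), (3,13), (6,7), (10,11)} (total capacity 58)

augment #1: 2→1→7→13 push 23
augment #2: 2→9→3→13 push 4
augment #3: 2→10→11→13 push 10
augment #4: 2→1→0→8→3→13 push 2
augment #5: 2→1→0→4→6→7→13 push 3
augment #6: 2→1→0→8→10→11→13 push 4
augment #7: 2→9→0→8→10→11→13 push 5
augment #8: 2→9→0→8→10→11→7→13 push 2
augment #9: 2→9→5→8→10→11→7→13 push 5
max flow = 58; residual-reachable set from 2 gives S-side
cut edges (S→T): {(1,7), (3,13), (6,7), (10,11)} total cap 58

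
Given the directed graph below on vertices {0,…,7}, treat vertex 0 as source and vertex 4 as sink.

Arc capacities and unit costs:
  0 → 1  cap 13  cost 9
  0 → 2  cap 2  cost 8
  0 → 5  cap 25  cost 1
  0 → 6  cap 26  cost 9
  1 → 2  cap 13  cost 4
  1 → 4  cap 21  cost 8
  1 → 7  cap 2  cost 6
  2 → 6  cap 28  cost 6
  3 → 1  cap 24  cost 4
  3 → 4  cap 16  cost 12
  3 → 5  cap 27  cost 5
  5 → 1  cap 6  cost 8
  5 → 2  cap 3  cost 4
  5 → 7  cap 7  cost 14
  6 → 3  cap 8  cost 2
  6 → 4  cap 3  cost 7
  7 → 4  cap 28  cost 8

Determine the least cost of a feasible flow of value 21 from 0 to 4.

shortest-cost path #1: 0→6→4 push 3 @ unit cost 16 (adds 48)
shortest-cost path #2: 0→1→4 push 13 @ unit cost 17 (adds 221)
shortest-cost path #3: 0→5→1→4 push 5 @ unit cost 17 (adds 85)
total cost = 354

Minimum cost for 21 units: 354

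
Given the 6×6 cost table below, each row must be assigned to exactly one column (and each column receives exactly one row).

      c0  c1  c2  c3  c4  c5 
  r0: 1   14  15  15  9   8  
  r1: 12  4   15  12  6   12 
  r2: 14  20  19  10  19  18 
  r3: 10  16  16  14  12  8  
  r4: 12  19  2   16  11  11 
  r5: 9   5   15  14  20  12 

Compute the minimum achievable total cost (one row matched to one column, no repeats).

optimal assignment: row0→col0 (cost 1), row1→col4 (cost 6), row2→col3 (cost 10), row3→col5 (cost 8), row4→col2 (cost 2), row5→col1 (cost 5)
total = 1 + 6 + 10 + 8 + 2 + 5 = 32

Minimum assignment cost: 32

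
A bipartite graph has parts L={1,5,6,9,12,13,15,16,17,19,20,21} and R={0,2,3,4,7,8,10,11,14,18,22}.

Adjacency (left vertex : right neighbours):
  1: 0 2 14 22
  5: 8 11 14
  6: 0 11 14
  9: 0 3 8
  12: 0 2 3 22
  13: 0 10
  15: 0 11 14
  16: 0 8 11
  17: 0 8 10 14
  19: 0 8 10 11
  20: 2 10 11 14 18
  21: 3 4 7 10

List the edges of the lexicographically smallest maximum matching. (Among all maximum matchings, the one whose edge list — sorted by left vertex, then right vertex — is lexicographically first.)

Lex-smallest maximum matching: {(1,2), (5,8), (6,0), (9,3), (12,22), (13,10), (15,11), (17,14), (20,18), (21,4)}

|M| = 10 (so the lex-smallest maximum matching has 10 edges)
process left vertices in ascending order; for each, take the smallest-labelled available neighbour that still permits 10 edges overall, or leave it unmatched if none does
lex-smallest matching: {1-2, 5-8, 6-0, 9-3, 12-22, 13-10, 15-11, 17-14, 20-18, 21-4}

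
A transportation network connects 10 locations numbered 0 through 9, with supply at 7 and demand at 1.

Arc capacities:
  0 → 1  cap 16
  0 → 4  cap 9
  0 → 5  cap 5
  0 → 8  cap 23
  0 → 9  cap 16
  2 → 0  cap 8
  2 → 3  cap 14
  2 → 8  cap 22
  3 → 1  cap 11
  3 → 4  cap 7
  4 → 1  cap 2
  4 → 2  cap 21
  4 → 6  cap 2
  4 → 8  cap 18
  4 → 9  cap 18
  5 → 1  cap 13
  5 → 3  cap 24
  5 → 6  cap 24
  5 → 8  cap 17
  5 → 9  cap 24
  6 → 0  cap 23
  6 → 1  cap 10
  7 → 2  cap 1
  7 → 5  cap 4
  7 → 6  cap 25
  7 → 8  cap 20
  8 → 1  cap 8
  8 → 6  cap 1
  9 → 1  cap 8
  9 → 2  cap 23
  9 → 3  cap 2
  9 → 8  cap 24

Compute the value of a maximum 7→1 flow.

augment #1: 7→5→1 bottleneck 4, total now 4
augment #2: 7→6→1 bottleneck 10, total now 14
augment #3: 7→8→1 bottleneck 8, total now 22
augment #4: 7→2→0→1 bottleneck 1, total now 23
augment #5: 7→6→0→1 bottleneck 15, total now 38
augment #6: 7→8→6→0→4→1 bottleneck 1, total now 39

Maximum flow value: 39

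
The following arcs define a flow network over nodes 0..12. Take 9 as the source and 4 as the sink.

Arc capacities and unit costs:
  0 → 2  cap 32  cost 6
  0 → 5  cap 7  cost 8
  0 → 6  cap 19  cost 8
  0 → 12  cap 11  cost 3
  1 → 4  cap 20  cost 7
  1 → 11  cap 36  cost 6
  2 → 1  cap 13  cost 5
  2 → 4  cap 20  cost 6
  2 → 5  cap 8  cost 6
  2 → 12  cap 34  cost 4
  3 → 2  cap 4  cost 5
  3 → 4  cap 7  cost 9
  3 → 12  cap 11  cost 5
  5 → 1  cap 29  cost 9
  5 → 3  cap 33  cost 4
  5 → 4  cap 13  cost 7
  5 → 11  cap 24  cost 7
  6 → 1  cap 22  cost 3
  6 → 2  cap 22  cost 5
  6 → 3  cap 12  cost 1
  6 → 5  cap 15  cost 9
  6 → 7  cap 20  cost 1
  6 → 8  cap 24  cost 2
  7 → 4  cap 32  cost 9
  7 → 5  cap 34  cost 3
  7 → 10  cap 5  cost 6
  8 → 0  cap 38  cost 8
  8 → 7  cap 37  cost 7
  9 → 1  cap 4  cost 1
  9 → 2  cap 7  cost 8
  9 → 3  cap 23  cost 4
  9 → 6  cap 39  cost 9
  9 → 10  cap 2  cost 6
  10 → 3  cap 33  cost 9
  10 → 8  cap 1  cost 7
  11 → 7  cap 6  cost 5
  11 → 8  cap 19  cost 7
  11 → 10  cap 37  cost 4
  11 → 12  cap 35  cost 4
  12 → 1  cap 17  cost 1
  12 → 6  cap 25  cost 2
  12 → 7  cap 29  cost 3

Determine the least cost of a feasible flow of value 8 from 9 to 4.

shortest-cost path #1: 9→1→4 push 4 @ unit cost 8 (adds 32)
shortest-cost path #2: 9→3→4 push 4 @ unit cost 13 (adds 52)
total cost = 84

Minimum cost for 8 units: 84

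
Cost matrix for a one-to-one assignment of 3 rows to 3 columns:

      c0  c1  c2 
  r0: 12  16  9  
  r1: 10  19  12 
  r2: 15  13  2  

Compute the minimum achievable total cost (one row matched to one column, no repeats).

optimal assignment: row0→col1 (cost 16), row1→col0 (cost 10), row2→col2 (cost 2)
total = 16 + 10 + 2 = 28

Minimum assignment cost: 28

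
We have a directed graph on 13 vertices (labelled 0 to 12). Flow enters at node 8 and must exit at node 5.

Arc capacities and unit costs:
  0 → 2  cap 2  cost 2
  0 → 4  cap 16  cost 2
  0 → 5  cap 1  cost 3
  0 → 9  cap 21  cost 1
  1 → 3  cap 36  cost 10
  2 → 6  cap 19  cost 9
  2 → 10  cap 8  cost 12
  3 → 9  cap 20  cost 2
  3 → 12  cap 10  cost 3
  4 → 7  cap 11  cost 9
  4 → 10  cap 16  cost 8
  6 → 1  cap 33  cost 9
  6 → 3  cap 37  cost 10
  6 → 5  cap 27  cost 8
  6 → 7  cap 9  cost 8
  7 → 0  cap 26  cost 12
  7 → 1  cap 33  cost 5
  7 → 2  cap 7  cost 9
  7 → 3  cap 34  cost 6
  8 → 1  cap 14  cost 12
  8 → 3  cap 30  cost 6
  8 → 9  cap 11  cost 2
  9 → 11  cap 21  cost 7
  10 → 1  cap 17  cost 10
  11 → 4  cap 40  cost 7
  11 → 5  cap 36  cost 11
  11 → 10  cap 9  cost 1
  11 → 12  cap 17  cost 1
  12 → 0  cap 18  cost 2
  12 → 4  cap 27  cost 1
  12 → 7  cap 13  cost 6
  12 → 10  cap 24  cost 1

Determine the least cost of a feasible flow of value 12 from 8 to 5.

Minimum cost for 12 units: 234

shortest-cost path #1: 8→3→12→0→5 push 1 @ unit cost 14 (adds 14)
shortest-cost path #2: 8→9→11→5 push 11 @ unit cost 20 (adds 220)
total cost = 234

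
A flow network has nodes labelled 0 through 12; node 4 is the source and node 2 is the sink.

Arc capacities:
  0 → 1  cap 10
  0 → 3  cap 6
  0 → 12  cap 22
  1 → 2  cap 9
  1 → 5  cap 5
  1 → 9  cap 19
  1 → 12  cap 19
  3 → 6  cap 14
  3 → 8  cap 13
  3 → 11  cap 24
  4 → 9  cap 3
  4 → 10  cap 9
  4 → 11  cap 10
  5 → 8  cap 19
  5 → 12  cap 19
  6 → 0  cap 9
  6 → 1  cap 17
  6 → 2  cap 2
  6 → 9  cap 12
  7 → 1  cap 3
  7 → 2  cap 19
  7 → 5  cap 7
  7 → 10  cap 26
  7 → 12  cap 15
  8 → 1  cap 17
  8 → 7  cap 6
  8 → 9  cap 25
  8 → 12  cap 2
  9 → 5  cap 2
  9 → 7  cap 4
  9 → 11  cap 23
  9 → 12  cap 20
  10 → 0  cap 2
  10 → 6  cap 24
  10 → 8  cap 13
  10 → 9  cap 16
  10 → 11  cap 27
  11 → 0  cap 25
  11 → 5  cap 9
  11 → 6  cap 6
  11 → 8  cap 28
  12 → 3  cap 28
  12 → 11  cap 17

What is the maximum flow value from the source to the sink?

augment #1: 4→9→7→2 bottleneck 3, total now 3
augment #2: 4→10→6→2 bottleneck 2, total now 5
augment #3: 4→10→0→1→2 bottleneck 2, total now 7
augment #4: 4→10→6→1→2 bottleneck 5, total now 12
augment #5: 4→11→0→1→2 bottleneck 2, total now 14
augment #6: 4→11→8→7→2 bottleneck 6, total now 20
augment #7: 4→11→6→9→7→2 bottleneck 1, total now 21

Maximum flow value: 21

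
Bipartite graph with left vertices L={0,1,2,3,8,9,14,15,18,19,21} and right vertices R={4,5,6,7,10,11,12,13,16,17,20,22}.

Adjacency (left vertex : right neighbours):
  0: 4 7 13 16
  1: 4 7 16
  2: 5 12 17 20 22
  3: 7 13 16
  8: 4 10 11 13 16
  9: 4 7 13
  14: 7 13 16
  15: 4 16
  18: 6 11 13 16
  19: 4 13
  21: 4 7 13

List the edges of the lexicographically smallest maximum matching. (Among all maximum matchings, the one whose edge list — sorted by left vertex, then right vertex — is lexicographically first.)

Lex-smallest maximum matching: {(0,4), (1,7), (2,5), (3,13), (8,10), (14,16), (18,6)}

|M| = 7 (so the lex-smallest maximum matching has 7 edges)
process left vertices in ascending order; for each, take the smallest-labelled available neighbour that still permits 7 edges overall, or leave it unmatched if none does
lex-smallest matching: {0-4, 1-7, 2-5, 3-13, 8-10, 14-16, 18-6}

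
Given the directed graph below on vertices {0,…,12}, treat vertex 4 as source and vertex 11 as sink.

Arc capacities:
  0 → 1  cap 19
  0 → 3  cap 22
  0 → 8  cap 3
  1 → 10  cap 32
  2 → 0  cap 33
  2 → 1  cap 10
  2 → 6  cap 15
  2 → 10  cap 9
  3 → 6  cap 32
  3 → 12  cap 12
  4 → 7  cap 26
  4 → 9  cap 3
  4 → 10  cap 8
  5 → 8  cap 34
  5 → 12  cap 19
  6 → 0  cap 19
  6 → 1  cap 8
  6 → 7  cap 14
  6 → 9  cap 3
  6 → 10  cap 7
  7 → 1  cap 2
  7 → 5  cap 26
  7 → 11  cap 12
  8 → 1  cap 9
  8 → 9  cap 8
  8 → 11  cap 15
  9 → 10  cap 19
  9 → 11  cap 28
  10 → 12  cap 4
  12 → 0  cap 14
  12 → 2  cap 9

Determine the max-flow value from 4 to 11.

augment #1: 4→7→11 bottleneck 12, total now 12
augment #2: 4→9→11 bottleneck 3, total now 15
augment #3: 4→7→5→8→11 bottleneck 14, total now 29
augment #4: 4→10→12→0→8→11 bottleneck 1, total now 30
augment #5: 4→10→12→0→8→9→11 bottleneck 2, total now 32
augment #6: 4→10→12→2→6→9→11 bottleneck 1, total now 33

Maximum flow value: 33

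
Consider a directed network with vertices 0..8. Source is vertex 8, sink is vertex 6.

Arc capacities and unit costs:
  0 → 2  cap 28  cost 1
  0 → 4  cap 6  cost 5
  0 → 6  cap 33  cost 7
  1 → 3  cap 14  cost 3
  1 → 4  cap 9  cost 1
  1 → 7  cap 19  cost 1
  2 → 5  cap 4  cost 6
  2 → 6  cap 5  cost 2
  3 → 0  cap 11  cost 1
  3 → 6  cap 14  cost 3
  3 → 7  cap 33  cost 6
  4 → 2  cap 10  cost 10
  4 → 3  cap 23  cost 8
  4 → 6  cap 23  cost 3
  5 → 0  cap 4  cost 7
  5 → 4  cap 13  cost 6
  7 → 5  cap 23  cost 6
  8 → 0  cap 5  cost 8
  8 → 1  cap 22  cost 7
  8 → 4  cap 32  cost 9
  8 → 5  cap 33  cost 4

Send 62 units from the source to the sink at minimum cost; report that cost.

Minimum cost for 62 units: 977

shortest-cost path #1: 8→0→2→6 push 5 @ unit cost 11 (adds 55)
shortest-cost path #2: 8→1→4→6 push 9 @ unit cost 11 (adds 99)
shortest-cost path #3: 8→4→6 push 14 @ unit cost 12 (adds 168)
shortest-cost path #4: 8→1→3→6 push 13 @ unit cost 13 (adds 169)
shortest-cost path #5: 8→4→1→3→6 push 1 @ unit cost 14 (adds 14)
shortest-cost path #6: 8→5→0→6 push 4 @ unit cost 18 (adds 72)
shortest-cost path #7: 8→4→2→0→6 push 5 @ unit cost 25 (adds 125)
shortest-cost path #8: 8→4→3→0→6 push 11 @ unit cost 25 (adds 275)
total cost = 977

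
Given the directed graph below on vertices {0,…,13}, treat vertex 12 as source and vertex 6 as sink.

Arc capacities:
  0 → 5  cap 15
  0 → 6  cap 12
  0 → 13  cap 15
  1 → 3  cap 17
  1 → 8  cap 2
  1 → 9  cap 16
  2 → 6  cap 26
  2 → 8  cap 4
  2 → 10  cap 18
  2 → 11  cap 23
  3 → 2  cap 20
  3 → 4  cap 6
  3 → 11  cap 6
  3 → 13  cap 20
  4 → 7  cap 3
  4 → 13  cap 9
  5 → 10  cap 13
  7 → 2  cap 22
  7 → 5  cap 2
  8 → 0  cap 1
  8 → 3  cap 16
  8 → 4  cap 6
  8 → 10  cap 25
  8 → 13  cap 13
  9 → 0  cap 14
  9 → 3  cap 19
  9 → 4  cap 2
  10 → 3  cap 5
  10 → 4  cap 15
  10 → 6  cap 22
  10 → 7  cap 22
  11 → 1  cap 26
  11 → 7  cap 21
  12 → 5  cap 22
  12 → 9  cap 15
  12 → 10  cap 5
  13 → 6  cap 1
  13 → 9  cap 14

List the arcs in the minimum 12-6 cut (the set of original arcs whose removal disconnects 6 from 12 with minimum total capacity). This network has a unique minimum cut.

Min-cut arcs: {(5,10), (12,9), (12,10)} (total capacity 33)

augment #1: 12→10→6 push 5
augment #2: 12→5→10→6 push 13
augment #3: 12→9→0→6 push 12
augment #4: 12→9→0→13→6 push 1
augment #5: 12→9→3→2→6 push 2
max flow = 33; residual-reachable set from 12 gives S-side
cut edges (S→T): {(5,10), (12,9), (12,10)} total cap 33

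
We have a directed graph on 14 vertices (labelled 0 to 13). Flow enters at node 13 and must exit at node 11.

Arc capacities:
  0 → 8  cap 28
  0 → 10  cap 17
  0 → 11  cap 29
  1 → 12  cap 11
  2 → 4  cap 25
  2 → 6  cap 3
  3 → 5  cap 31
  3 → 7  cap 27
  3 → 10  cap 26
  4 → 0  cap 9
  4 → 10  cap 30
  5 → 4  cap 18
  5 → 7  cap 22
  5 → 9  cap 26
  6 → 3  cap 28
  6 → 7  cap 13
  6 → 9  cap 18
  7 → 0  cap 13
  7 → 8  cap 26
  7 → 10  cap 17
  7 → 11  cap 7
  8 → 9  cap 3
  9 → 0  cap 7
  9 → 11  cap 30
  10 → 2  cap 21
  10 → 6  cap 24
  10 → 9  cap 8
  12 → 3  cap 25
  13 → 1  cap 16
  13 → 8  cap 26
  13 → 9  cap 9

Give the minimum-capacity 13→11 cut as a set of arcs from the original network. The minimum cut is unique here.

augment #1: 13→9→11 push 9
augment #2: 13→8→9→11 push 3
augment #3: 13→1→12→3→7→11 push 7
augment #4: 13→1→12→3→5→9→11 push 4
max flow = 23; residual-reachable set from 13 gives S-side
cut edges (S→T): {(1,12), (8,9), (13,9)} total cap 23

Min-cut arcs: {(1,12), (8,9), (13,9)} (total capacity 23)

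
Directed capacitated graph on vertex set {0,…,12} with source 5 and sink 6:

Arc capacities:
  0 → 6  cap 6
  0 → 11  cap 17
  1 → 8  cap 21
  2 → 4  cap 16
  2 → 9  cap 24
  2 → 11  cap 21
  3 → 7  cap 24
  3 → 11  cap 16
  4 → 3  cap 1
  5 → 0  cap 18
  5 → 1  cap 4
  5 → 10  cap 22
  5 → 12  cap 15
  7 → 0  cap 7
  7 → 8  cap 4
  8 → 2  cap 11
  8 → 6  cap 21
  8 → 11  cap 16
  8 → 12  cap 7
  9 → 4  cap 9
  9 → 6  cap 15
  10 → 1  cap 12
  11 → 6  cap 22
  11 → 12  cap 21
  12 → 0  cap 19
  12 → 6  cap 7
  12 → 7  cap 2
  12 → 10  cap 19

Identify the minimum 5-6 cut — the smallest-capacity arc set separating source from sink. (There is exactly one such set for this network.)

augment #1: 5→0→6 push 6
augment #2: 5→12→6 push 7
augment #3: 5→0→11→6 push 12
augment #4: 5→1→8→6 push 4
augment #5: 5→10→1→8→6 push 12
augment #6: 5→12→0→11→6 push 5
augment #7: 5→12→7→8→6 push 2
max flow = 48; residual-reachable set from 5 gives S-side
cut edges (S→T): {(0,6), (0,11), (5,1), (10,1), (12,6), (12,7)} total cap 48

Min-cut arcs: {(0,6), (0,11), (5,1), (10,1), (12,6), (12,7)} (total capacity 48)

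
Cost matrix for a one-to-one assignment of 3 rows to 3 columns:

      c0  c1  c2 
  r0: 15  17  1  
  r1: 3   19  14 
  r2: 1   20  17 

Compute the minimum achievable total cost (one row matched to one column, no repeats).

Minimum assignment cost: 21

optimal assignment: row0→col2 (cost 1), row1→col1 (cost 19), row2→col0 (cost 1)
total = 1 + 19 + 1 = 21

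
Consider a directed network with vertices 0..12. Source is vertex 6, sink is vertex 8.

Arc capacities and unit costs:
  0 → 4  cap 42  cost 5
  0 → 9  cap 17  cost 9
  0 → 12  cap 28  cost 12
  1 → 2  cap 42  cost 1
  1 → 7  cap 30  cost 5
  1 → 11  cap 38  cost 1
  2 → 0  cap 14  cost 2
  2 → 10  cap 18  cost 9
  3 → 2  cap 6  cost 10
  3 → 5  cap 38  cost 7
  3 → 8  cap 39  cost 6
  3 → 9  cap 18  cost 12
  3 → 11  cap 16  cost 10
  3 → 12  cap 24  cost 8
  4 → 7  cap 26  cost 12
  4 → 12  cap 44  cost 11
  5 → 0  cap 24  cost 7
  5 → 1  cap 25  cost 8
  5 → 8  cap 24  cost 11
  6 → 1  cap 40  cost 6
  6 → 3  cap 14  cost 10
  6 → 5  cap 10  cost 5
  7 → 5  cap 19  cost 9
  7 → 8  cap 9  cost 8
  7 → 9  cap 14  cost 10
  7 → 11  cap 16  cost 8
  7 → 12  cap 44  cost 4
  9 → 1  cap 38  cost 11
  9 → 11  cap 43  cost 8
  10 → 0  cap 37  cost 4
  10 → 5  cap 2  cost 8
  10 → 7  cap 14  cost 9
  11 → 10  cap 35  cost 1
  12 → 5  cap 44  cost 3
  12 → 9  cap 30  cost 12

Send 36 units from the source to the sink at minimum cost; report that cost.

shortest-cost path #1: 6→3→8 push 14 @ unit cost 16 (adds 224)
shortest-cost path #2: 6→5→8 push 10 @ unit cost 16 (adds 160)
shortest-cost path #3: 6→1→7→8 push 9 @ unit cost 19 (adds 171)
shortest-cost path #4: 6→1→11→10→5→8 push 2 @ unit cost 27 (adds 54)
shortest-cost path #5: 6→1→7→12→5→8 push 1 @ unit cost 29 (adds 29)
total cost = 638

Minimum cost for 36 units: 638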